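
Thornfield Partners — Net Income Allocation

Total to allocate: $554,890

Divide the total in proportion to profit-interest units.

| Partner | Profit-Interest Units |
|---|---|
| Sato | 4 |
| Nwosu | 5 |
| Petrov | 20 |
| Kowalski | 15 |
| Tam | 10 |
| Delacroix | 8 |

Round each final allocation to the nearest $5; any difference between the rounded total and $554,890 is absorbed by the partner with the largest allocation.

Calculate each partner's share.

Total profit-interest units = 62.
Unrounded shares: Sato 4/62 × $554,890 = 35,799.35; Nwosu 5/62 × $554,890 = 44,749.19; Petrov 20/62 × $554,890 = 178,996.77; Kowalski 15/62 × $554,890 = 134,247.58; Tam 10/62 × $554,890 = 89,498.39; Delacroix 8/62 × $554,890 = 71,598.71.
At nearest $5: Sato $35,800; Nwosu $44,750; Petrov $178,995; Kowalski $134,250; Tam $89,500; Delacroix $71,600. Sum = $554,895.
Difference $554,890 − $554,895 = −$5 applied to largest allocation (Petrov): Petrov becomes $178,990.

Sato: $35,800; Nwosu: $44,750; Petrov: $178,990; Kowalski: $134,250; Tam: $89,500; Delacroix: $71,600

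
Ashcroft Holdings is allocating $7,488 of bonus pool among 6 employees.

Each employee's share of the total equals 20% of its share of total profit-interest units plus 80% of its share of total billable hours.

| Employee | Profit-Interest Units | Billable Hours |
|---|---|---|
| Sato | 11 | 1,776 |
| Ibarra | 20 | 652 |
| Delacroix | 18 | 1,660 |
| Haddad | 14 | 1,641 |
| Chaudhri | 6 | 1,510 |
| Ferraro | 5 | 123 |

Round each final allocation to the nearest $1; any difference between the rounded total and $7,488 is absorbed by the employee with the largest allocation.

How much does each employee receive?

Profit-interest units total 74; billable hours total 7,362.
Composite weights (20% profit-interest units + 80% billable hours): Sato 0.2227; Ibarra 0.1249; Delacroix 0.2290; Haddad 0.2162; Chaudhri 0.1803; Ferraro 0.0269.
Pro-rata amounts: Sato 1,667.73; Ibarra 935.28; Delacroix 1,715.01; Haddad 1,618.60; Chaudhri 1,350.10; Ferraro 201.27.
At nearest $1: Sato $1,668; Ibarra $935; Delacroix $1,715; Haddad $1,619; Chaudhri $1,350; Ferraro $201. Sum = $7,488.
Sum already equals the total — no adjustment.

Sato: $1,668 | Ibarra: $935 | Delacroix: $1,715 | Haddad: $1,619 | Chaudhri: $1,350 | Ferraro: $201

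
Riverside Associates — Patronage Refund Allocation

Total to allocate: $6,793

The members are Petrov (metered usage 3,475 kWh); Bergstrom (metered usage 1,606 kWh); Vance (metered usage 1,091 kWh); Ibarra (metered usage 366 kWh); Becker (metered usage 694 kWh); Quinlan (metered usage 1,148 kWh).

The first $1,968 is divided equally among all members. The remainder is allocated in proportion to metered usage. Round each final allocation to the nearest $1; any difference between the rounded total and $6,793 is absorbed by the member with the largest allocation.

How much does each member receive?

Equal tier: $1,968 ÷ 6 = $328 apiece.
Remainder $4,825 by metered usage (total 8,380): Petrov 2,000.82 → $2,001; Bergstrom 924.70 → $925; Vance 628.17 → $628; Ibarra 210.73 → $211; Becker 399.59 → $400; Quinlan 660.99 → $661.
Rounding difference −$1 on remainder applied to Petrov.
Totals: Petrov $328 + $2,000 = $2,328; Bergstrom $328 + $925 = $1,253; Vance $328 + $628 = $956; Ibarra $328 + $211 = $539; Becker $328 + $400 = $728; Quinlan $328 + $661 = $989.

Petrov: $2,328; Bergstrom: $1,253; Vance: $956; Ibarra: $539; Becker: $728; Quinlan: $989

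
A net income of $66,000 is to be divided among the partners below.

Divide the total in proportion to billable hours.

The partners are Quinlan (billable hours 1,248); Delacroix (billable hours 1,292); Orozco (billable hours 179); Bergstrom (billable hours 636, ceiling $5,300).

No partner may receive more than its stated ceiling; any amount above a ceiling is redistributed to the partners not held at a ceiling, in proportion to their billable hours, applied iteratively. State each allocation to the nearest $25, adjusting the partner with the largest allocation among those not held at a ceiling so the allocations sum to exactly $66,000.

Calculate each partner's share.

Quinlan: $27,850; Delacroix: $28,850; Orozco: $4,000; Bergstrom: $5,300

Total billable hours = 3,355.
Unconstrained shares: Quinlan 24,550.82; Delacroix 25,416.39; Orozco 3,521.31; Bergstrom 12,511.48.
Held at cap: Bergstrom ($5,300); residual $60,700 reallocated over remaining billable hours 2,719.
Redistributed shares: Quinlan 27,860.83 → $27,850; Delacroix 28,843.10 → $28,850; Orozco 3,996.06 → $4,000.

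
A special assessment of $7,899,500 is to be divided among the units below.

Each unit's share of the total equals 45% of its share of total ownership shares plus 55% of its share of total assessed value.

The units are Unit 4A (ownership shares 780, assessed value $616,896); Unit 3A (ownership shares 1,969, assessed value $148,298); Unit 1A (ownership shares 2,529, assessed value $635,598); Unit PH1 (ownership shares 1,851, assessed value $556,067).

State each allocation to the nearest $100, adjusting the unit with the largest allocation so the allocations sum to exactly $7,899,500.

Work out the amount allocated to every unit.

Unit 4A: $1,758,600 · Unit 3A: $1,311,100 · Unit 1A: $2,672,200 · Unit PH1: $2,157,600

Ownership shares total 7,129; assessed value total 1,956,859.
Blended shares (45% ownership shares + 55% assessed value): Unit 4A 0.2226; Unit 3A 0.1660; Unit 1A 0.3383; Unit PH1 0.2731.
Raw shares: Unit 4A 1,758,602.09; Unit 3A 1,311,073.30; Unit 1A 2,672,239.39; Unit PH1 2,157,585.22.
At nearest $100: Unit 4A $1,758,600; Unit 3A $1,311,100; Unit 1A $2,672,200; Unit PH1 $2,157,600. Sum = $7,899,500.
Rounded total matches; no reconciliation needed.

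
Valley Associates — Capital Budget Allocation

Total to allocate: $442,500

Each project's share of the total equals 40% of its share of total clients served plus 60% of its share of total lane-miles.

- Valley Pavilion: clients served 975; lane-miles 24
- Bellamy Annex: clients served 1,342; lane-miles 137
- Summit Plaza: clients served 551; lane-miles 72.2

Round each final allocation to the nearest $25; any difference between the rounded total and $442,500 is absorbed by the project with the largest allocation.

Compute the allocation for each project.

Totals — clients served 2,868, lane-miles 233.2.
Composite weights (40% clients served + 60% lane-miles): Valley Pavilion 0.1977; Bellamy Annex 0.5397; Summit Plaza 0.2626.
Pro-rata amounts: Valley Pavilion 87,496.78; Bellamy Annex 238,797.73; Summit Plaza 116,205.49.
Rounded to nearest $25: Valley Pavilion $87,500; Bellamy Annex $238,800; Summit Plaza $116,200. Sum = $442,500.
No rounding difference to absorb.

Valley Pavilion: $87,500; Bellamy Annex: $238,800; Summit Plaza: $116,200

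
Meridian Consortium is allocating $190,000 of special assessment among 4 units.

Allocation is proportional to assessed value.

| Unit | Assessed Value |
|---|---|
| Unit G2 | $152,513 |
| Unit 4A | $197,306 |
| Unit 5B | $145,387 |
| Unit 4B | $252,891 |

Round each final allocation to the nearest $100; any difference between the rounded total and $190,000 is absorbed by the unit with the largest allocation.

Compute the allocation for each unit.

Sum of assessed value: 748,097.
Raw shares: Unit G2 152,513/748,097 × $190,000 = 38,734.91; Unit 4A 197,306/748,097 × $190,000 = 50,111.34; Unit 5B 145,387/748,097 × $190,000 = 36,925.06; Unit 4B 252,891/748,097 × $190,000 = 64,228.69.
At nearest $100: Unit G2 $38,700; Unit 4A $50,100; Unit 5B $36,900; Unit 4B $64,200. Sum = $189,900.
Difference $190,000 − $189,900 = +$100 applied to largest allocation (Unit 4B): Unit 4B becomes $64,300.

Unit G2: $38,700 · Unit 4A: $50,100 · Unit 5B: $36,900 · Unit 4B: $64,300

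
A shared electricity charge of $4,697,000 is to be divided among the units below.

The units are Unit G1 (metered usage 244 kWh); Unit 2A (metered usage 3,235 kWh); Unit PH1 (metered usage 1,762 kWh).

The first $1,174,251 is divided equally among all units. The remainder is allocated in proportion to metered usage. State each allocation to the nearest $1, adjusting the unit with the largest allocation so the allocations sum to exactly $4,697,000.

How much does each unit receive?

$1,174,251 shared equally gives $391,417 per unit.
Remainder $3,522,749 by metered usage (total 5,241): Unit G1 164,005.11 → $164,005; Unit 2A 2,174,411.95 → $2,174,412; Unit PH1 1,184,331.95 → $1,184,332.
Totals: Unit G1 $391,417 + $164,005 = $555,422; Unit 2A $391,417 + $2,174,412 = $2,565,829; Unit PH1 $391,417 + $1,184,332 = $1,575,749.

Unit G1: $555,422 · Unit 2A: $2,565,829 · Unit PH1: $1,575,749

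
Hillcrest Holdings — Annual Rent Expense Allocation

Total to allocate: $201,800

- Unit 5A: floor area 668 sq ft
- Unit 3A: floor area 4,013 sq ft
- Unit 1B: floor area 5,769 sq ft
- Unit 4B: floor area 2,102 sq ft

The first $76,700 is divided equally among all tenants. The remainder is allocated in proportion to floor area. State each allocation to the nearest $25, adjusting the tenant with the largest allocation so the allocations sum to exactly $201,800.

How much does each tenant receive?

Unit 5A: $25,825 | Unit 3A: $59,175 | Unit 1B: $76,675 | Unit 4B: $40,125

Equal tier: $76,700 ÷ 4 = $19,175 apiece.
Remainder $125,100 by floor area (total 12,552): Unit 5A 6,657.65 → $6,650; Unit 3A 39,995.72 → $40,000; Unit 1B 57,496.96 → $57,500; Unit 4B 20,949.67 → $20,950.
Totals: Unit 5A $19,175 + $6,650 = $25,825; Unit 3A $19,175 + $40,000 = $59,175; Unit 1B $19,175 + $57,500 = $76,675; Unit 4B $19,175 + $20,950 = $40,125.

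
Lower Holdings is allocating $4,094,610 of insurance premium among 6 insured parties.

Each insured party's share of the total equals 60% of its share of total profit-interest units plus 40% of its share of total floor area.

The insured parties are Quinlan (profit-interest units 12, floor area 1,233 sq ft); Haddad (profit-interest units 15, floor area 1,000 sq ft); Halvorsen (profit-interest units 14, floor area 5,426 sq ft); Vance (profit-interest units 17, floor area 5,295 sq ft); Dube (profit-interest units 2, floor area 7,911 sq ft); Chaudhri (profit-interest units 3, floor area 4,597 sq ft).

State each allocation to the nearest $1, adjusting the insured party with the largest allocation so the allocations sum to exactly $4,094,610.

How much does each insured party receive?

Profit-interest units total 63; floor area total 25,462.
Combined weights (60% profit-interest units + 40% floor area): Quinlan 0.1337; Haddad 0.1586; Halvorsen 0.2186; Vance 0.2451; Dube 0.1433; Chaudhri 0.1008.
Proportional shares: Quinlan 547,268.19; Haddad 649,269.32; Halvorsen 894,975.63; Vance 1,003,537.91; Dube 586,867.91; Chaudhri 412,691.04.
After rounding ($1): Quinlan $547,268; Haddad $649,269; Halvorsen $894,976; Vance $1,003,538; Dube $586,868; Chaudhri $412,691. Sum = $4,094,610.
Sum already equals the total — no adjustment.

Quinlan: $547,268 | Haddad: $649,269 | Halvorsen: $894,976 | Vance: $1,003,538 | Dube: $586,868 | Chaudhri: $412,691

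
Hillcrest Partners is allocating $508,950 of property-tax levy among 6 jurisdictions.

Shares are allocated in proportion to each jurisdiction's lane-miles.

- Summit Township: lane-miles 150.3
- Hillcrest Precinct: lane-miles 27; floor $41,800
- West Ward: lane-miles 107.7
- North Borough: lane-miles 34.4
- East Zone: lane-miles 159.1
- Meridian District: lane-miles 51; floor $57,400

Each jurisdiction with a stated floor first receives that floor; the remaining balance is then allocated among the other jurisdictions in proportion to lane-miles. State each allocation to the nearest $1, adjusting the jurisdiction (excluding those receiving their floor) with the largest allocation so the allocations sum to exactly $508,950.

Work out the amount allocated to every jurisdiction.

Summit Township: $136,402; Hillcrest Precinct: $41,800; West Ward: $97,741; North Borough: $31,219; East Zone: $144,388; Meridian District: $57,400

Guaranteed amounts: Hillcrest Precinct $41,800; Meridian District $57,400. Residual $409,750.
Residual split over remaining lane-miles 451.5: Summit Township 136,401.83 → $136,402; West Ward 97,741.03 → $97,741; North Borough 31,219.05 → $31,219; East Zone 144,388.10 → $144,388.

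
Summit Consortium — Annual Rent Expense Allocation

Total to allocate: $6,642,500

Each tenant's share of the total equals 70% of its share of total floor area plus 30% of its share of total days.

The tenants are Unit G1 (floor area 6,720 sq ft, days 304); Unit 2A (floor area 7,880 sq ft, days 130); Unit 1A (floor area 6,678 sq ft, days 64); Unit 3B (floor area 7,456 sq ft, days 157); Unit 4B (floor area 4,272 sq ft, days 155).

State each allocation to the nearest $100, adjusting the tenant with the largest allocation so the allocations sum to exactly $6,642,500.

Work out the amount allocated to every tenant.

Totals — floor area 33,006, days 810.
Composite weights (70% floor area + 30% days): Unit G1 0.2551; Unit 2A 0.2153; Unit 1A 0.1653; Unit 3B 0.2163; Unit 4B 0.1480.
Unrounded shares: Unit G1 1,694,582.35; Unit 2A 1,429,926.18; Unit 1A 1,098,221.12; Unit 3B 1,436,619.79; Unit 4B 983,150.55.
After rounding ($100): Unit G1 $1,694,600; Unit 2A $1,429,900; Unit 1A $1,098,200; Unit 3B $1,436,600; Unit 4B $983,200. Sum = $6,642,500.
Sum already equals the total — no adjustment.

Unit G1: $1,694,600 · Unit 2A: $1,429,900 · Unit 1A: $1,098,200 · Unit 3B: $1,436,600 · Unit 4B: $983,200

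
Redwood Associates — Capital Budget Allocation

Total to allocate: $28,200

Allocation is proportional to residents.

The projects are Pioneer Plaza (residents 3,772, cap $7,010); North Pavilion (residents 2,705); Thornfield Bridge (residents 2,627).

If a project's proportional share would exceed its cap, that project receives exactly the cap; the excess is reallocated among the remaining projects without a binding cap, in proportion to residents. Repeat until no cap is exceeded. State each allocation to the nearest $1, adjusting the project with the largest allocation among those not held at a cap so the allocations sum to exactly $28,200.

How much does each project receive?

Combined residents = 9,104.
Pro-rata shares before constraints: Pioneer Plaza 11,683.92; North Pavilion 8,378.84; Thornfield Bridge 8,137.24.
Capped: Pioneer Plaza ($7,010); remaining pool $21,190 reallocated over remaining residents 5,332.
Remaining shares: North Pavilion 10,749.99 → $10,750; Thornfield Bridge 10,440.01 → $10,440.

Pioneer Plaza: $7,010 · North Pavilion: $10,750 · Thornfield Bridge: $10,440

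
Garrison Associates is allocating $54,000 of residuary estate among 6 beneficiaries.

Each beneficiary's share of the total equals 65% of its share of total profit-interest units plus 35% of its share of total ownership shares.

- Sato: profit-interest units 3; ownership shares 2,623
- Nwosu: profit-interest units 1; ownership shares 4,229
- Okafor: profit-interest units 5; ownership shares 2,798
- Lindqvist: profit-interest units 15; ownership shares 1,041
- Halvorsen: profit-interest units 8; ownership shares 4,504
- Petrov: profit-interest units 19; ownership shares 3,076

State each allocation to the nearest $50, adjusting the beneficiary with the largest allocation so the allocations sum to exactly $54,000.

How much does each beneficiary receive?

Profit-interest units total 51; ownership shares total 18,271.
Blended shares (65% profit-interest units + 35% ownership shares): Sato 0.0885; Nwosu 0.0938; Okafor 0.1173; Lindqvist 0.2111; Halvorsen 0.1882; Petrov 0.3011.
Pro-rata amounts: Sato 4,778.01; Nwosu 5,062.82; Okafor 6,335.50; Lindqvist 11,400.37; Halvorsen 10,164.94; Petrov 16,258.37.
Rounded to nearest $50: Sato $4,800; Nwosu $5,050; Okafor $6,350; Lindqvist $11,400; Halvorsen $10,150; Petrov $16,250. Sum = $54,000.
No rounding difference to absorb.

Sato: $4,800 | Nwosu: $5,050 | Okafor: $6,350 | Lindqvist: $11,400 | Halvorsen: $10,150 | Petrov: $16,250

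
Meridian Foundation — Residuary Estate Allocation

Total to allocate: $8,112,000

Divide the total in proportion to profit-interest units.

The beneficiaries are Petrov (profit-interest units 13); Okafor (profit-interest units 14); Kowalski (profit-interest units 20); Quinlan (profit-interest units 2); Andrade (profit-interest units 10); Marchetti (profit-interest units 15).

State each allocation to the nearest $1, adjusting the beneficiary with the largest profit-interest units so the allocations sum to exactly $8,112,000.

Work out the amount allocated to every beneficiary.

Petrov: $1,425,081 · Okafor: $1,534,703 · Kowalski: $2,192,433 · Quinlan: $219,243 · Andrade: $1,096,216 · Marchetti: $1,644,324

Sum of profit-interest units: 74.
Pro-rata amounts: Petrov 13/74 × $8,112,000 = 1,425,081.08; Okafor 14/74 × $8,112,000 = 1,534,702.70; Kowalski 20/74 × $8,112,000 = 2,192,432.43; Quinlan 2/74 × $8,112,000 = 219,243.24; Andrade 10/74 × $8,112,000 = 1,096,216.22; Marchetti 15/74 × $8,112,000 = 1,644,324.32.
Rounded to nearest $1: Petrov $1,425,081; Okafor $1,534,703; Kowalski $2,192,432; Quinlan $219,243; Andrade $1,096,216; Marchetti $1,644,324. Sum = $8,111,999.
Difference $8,112,000 − $8,111,999 = +$1 applied to largest profit-interest units (Kowalski): Kowalski becomes $2,192,433.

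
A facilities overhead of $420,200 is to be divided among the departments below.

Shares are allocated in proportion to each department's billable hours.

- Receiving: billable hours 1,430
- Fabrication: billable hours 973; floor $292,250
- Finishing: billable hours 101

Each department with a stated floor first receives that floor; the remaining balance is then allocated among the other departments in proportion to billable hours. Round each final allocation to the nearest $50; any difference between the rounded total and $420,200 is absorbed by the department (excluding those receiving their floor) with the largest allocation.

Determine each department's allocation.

Receiving: $119,500 · Fabrication: $292,250 · Finishing: $8,450

Fund the minimums — Fabrication $292,250. Balance $127,950.
Balance split over remaining billable hours 1,531: Receiving 119,509.14 → $119,500; Finishing 8,440.86 → $8,450.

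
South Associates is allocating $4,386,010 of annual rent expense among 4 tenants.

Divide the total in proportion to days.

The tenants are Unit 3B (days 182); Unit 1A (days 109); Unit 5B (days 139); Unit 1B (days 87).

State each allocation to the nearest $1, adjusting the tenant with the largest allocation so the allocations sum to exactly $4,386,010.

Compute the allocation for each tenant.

Combined days = 517.
Pro-rata amounts: Unit 3B 182/517 × $4,386,010 = 1,544,011.26; Unit 1A 109/517 × $4,386,010 = 924,710.04; Unit 5B 139/517 × $4,386,010 = 1,179,217.39; Unit 1B 87/517 × $4,386,010 = 738,071.32.
After rounding ($1): Unit 3B $1,544,011; Unit 1A $924,710; Unit 5B $1,179,217; Unit 1B $738,071. Sum = $4,386,009.
Difference $4,386,010 − $4,386,009 = +$1 applied to largest allocation (Unit 3B): Unit 3B becomes $1,544,012.

Unit 3B: $1,544,012 | Unit 1A: $924,710 | Unit 5B: $1,179,217 | Unit 1B: $738,071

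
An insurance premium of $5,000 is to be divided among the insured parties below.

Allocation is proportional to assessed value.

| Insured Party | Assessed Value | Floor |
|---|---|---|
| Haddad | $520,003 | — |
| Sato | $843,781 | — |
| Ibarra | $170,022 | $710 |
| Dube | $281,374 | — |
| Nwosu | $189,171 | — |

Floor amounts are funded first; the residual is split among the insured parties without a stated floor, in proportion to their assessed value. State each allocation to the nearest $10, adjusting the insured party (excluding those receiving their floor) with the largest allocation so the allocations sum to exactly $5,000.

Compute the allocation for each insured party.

Fund the minimums — Ibarra $710. Remaining pool $4,290.
Remaining pool split over remaining assessed value 1,834,329: Haddad 1,216.15 → $1,220; Sato 1,973.38 → $1,970; Dube 658.06 → $660; Nwosu 442.42 → $440.

Haddad: $1,220 | Sato: $1,970 | Ibarra: $710 | Dube: $660 | Nwosu: $440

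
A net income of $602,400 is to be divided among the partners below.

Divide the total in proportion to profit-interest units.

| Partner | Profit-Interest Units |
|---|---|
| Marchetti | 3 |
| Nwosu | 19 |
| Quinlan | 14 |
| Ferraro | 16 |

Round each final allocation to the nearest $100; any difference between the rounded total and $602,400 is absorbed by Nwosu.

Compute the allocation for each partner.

Sum of profit-interest units: 52.
Proportional shares: Marchetti 3/52 × $602,400 = 34,753.85; Nwosu 19/52 × $602,400 = 220,107.69; Quinlan 14/52 × $602,400 = 162,184.62; Ferraro 16/52 × $602,400 = 185,353.85.
Rounded to nearest $100: Marchetti $34,800; Nwosu $220,100; Quinlan $162,200; Ferraro $185,400. Sum = $602,500.
Difference $602,400 − $602,500 = −$100 applied to Nwosu: Nwosu becomes $220,000.

Marchetti: $34,800 · Nwosu: $220,000 · Quinlan: $162,200 · Ferraro: $185,400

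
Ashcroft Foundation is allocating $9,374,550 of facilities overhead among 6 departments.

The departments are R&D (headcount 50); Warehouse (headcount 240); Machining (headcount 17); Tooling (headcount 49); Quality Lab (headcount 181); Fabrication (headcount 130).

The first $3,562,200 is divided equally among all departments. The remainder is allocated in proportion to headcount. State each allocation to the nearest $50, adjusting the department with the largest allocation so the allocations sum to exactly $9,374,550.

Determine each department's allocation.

Equal tier: $3,562,200 ÷ 6 = $593,700 apiece.
Remainder $5,812,350 by headcount (total 667): R&D 435,708.40 → $435,700; Warehouse 2,091,400.30 → $2,091,400; Machining 148,140.85 → $148,150; Tooling 426,994.23 → $427,000; Quality Lab 1,577,264.39 → $1,577,250; Fabrication 1,132,841.83 → $1,132,850.
Totals: R&D $593,700 + $435,700 = $1,029,400; Warehouse $593,700 + $2,091,400 = $2,685,100; Machining $593,700 + $148,150 = $741,850; Tooling $593,700 + $427,000 = $1,020,700; Quality Lab $593,700 + $1,577,250 = $2,170,950; Fabrication $593,700 + $1,132,850 = $1,726,550.

R&D: $1,029,400 | Warehouse: $2,685,100 | Machining: $741,850 | Tooling: $1,020,700 | Quality Lab: $2,170,950 | Fabrication: $1,726,550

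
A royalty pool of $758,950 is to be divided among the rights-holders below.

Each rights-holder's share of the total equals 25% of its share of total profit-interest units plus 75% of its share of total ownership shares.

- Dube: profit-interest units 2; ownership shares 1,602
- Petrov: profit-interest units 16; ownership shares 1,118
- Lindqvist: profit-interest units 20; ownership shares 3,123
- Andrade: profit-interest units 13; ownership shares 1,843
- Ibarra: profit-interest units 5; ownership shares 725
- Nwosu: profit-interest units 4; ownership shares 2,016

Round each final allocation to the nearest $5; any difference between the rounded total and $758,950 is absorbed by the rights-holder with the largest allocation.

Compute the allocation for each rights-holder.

Totals — profit-interest units 60, ownership shares 10,427.
Blended shares (25% profit-interest units + 75% ownership shares): Dube 0.1236; Petrov 0.1471; Lindqvist 0.3080; Andrade 0.1867; Ibarra 0.0730; Nwosu 0.1617.
Raw shares: Dube 93,778.16; Petrov 111,628.56; Lindqvist 233,731.17; Andrade 141,719.62; Ibarra 55,389.39; Nwosu 122,703.10.
After rounding ($5): Dube $93,780; Petrov $111,630; Lindqvist $233,730; Andrade $141,720; Ibarra $55,390; Nwosu $122,705. Sum = $758,955.
Difference $758,950 − $758,955 = −$5 applied to largest allocation (Lindqvist): Lindqvist becomes $233,725.

Dube: $93,780; Petrov: $111,630; Lindqvist: $233,725; Andrade: $141,720; Ibarra: $55,390; Nwosu: $122,705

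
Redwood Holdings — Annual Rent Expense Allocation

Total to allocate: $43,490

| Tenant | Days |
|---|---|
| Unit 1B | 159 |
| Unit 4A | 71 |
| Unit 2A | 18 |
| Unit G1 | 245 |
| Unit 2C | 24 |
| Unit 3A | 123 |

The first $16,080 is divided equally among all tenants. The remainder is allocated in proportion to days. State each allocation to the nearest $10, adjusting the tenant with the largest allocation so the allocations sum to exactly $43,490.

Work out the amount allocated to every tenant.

$16,080 shared equally gives $2,680 per tenant.
Remainder $27,410 by days (total 640): Unit 1B 6,809.67 → $6,810; Unit 4A 3,040.80 → $3,040; Unit 2A 770.91 → $770; Unit G1 10,492.89 → $10,490; Unit 2C 1,027.88 → $1,030; Unit 3A 5,267.86 → $5,270.
Totals: Unit 1B $2,680 + $6,810 = $9,490; Unit 4A $2,680 + $3,040 = $5,720; Unit 2A $2,680 + $770 = $3,450; Unit G1 $2,680 + $10,490 = $13,170; Unit 2C $2,680 + $1,030 = $3,710; Unit 3A $2,680 + $5,270 = $7,950.

Unit 1B: $9,490 · Unit 4A: $5,720 · Unit 2A: $3,450 · Unit G1: $13,170 · Unit 2C: $3,710 · Unit 3A: $7,950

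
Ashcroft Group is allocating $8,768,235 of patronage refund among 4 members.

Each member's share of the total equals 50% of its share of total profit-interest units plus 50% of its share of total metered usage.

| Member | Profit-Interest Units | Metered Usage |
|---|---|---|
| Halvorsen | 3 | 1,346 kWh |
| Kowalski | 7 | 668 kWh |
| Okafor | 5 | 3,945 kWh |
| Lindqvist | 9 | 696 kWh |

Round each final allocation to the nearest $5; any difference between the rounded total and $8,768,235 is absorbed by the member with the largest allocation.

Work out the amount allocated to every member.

Halvorsen: $1,434,720; Kowalski: $1,718,760; Okafor: $3,512,205; Lindqvist: $2,102,550

Totals — profit-interest units 24, metered usage 6,655.
Blended shares (50% profit-interest units + 50% metered usage): Halvorsen 0.1636; Kowalski 0.1960; Okafor 0.4006; Lindqvist 0.2398.
Unrounded shares: Halvorsen 1,434,719.74; Kowalski 1,718,759.61; Okafor 3,512,207.33; Lindqvist 2,102,548.31.
At nearest $5: Halvorsen $1,434,720; Kowalski $1,718,760; Okafor $3,512,205; Lindqvist $2,102,550. Sum = $8,768,235.
Rounded total matches; no reconciliation needed.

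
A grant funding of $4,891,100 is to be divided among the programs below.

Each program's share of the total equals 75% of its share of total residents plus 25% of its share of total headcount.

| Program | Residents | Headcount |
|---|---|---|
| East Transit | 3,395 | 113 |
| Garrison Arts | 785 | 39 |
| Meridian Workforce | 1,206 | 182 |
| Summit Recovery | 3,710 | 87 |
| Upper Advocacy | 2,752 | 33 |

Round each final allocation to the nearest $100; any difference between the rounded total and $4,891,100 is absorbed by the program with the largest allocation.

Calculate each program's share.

East Transit: $1,355,500 | Garrison Arts: $348,100 | Meridian Workforce: $863,600 | Summit Recovery: $1,383,000 | Upper Advocacy: $940,900

Totals — residents 11,848, headcount 454.
Combined weights (75% residents + 25% headcount): East Transit 0.2771; Garrison Arts 0.0712; Meridian Workforce 0.1766; Summit Recovery 0.2828; Upper Advocacy 0.1924.
Unrounded shares: East Transit 1,355,491.86; Garrison Arts 348,088.35; Meridian Workforce 863,583.68; Summit Recovery 1,382,994.00; Upper Advocacy 940,942.11.
After rounding ($100): East Transit $1,355,500; Garrison Arts $348,100; Meridian Workforce $863,600; Summit Recovery $1,383,000; Upper Advocacy $940,900. Sum = $4,891,100.
No rounding difference to absorb.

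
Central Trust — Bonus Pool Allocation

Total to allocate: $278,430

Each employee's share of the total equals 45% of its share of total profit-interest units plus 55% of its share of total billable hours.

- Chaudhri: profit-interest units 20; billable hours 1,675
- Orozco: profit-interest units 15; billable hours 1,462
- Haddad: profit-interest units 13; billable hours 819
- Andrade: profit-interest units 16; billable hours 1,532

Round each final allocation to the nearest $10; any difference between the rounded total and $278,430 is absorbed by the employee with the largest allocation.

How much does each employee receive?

Chaudhri: $85,900; Orozco: $70,160; Haddad: $48,300; Andrade: $74,070

Totals — profit-interest units 64, billable hours 5,488.
Blended shares (45% profit-interest units + 55% billable hours): Chaudhri 0.3085; Orozco 0.2520; Haddad 0.1735; Andrade 0.2660.
Unrounded shares: Chaudhri 85,893.22; Orozco 70,161.14; Haddad 48,303.52; Andrade 74,072.12.
After rounding ($10): Chaudhri $85,890; Orozco $70,160; Haddad $48,300; Andrade $74,070. Sum = $278,420.
Difference $278,430 − $278,420 = +$10 applied to largest allocation (Chaudhri): Chaudhri becomes $85,900.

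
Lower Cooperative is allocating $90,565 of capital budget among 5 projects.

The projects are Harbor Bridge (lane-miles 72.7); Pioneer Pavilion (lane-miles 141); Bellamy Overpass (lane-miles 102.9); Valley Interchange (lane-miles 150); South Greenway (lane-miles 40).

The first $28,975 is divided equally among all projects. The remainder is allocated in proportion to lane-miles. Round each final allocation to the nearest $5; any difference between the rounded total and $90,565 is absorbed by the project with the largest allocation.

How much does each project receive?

$28,975 shared equally gives $5,795 per project.
Remainder $61,590 by lane-miles (total 506.6): Harbor Bridge 8,838.52 → $8,840; Pioneer Pavilion 17,142.10 → $17,140; Bellamy Overpass 12,510.09 → $12,510; Valley Interchange 18,236.28 → $18,235; South Greenway 4,863.01 → $4,865.
Totals: Harbor Bridge $5,795 + $8,840 = $14,635; Pioneer Pavilion $5,795 + $17,140 = $22,935; Bellamy Overpass $5,795 + $12,510 = $18,305; Valley Interchange $5,795 + $18,235 = $24,030; South Greenway $5,795 + $4,865 = $10,660.

Harbor Bridge: $14,635 | Pioneer Pavilion: $22,935 | Bellamy Overpass: $18,305 | Valley Interchange: $24,030 | South Greenway: $10,660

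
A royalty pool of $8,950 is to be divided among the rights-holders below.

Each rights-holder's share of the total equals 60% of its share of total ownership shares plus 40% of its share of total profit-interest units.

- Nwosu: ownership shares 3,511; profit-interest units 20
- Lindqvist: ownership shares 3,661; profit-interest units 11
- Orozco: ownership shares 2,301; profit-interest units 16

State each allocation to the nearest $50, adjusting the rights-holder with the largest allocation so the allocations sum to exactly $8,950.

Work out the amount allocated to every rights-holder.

Ownership shares total 9,473; profit-interest units total 47.
Combined weights (60% ownership shares + 40% profit-interest units): Nwosu 0.3926; Lindqvist 0.3255; Orozco 0.2819.
Proportional shares: Nwosu 3,513.70; Lindqvist 2,913.20; Orozco 2,523.10.
Rounded to nearest $50: Nwosu $3,500; Lindqvist $2,900; Orozco $2,500. Sum = $8,900.
Difference $8,950 − $8,900 = +$50 applied to largest allocation (Nwosu): Nwosu becomes $3,550.

Nwosu: $3,550; Lindqvist: $2,900; Orozco: $2,500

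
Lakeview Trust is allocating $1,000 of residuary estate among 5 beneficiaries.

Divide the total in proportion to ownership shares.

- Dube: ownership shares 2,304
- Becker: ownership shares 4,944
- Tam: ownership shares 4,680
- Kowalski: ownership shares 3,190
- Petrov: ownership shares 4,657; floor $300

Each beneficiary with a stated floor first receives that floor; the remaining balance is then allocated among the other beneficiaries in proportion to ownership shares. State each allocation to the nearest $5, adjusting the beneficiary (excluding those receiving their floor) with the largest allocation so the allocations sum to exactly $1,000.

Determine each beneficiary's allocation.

Dube: $105 · Becker: $230 · Tam: $215 · Kowalski: $150 · Petrov: $300

Minimums first: Petrov $300. Balance $700.
Balance split over remaining ownership shares 15,118: Dube 106.68 → $105; Becker 228.92 → $230; Tam 216.70 → $215; Kowalski 147.70 → $150.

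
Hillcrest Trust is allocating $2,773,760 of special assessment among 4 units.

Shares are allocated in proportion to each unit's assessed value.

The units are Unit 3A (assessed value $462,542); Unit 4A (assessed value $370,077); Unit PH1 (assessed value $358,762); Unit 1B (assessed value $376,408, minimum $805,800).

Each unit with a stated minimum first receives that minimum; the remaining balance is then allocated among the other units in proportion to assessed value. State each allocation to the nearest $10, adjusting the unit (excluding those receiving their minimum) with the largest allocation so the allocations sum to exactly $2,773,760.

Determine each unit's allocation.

Unit 3A: $764,050; Unit 4A: $611,300; Unit PH1: $592,610; Unit 1B: $805,800

Minimums first: Unit 1B $805,800. Balance $1,967,960.
Balance split over remaining assessed value 1,191,381: Unit 3A 764,041.19 → $764,040; Unit 4A 611,304.64 → $611,300; Unit PH1 592,614.17 → $592,610.
Rounding difference +$10 applied to Unit 3A → $764,050.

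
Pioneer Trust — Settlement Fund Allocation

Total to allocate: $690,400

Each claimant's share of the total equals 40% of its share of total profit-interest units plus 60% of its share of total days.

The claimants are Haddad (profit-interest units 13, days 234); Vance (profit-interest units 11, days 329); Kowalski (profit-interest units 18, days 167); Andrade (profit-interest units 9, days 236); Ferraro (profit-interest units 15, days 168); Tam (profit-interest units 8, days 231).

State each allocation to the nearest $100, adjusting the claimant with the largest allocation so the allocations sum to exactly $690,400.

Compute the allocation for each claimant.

Haddad: $119,500; Vance: $140,800; Kowalski: $117,900; Andrade: $105,200; Ferraro: $107,000; Tam: $100,000

Totals — profit-interest units 74, days 1,365.
Combined weights (40% profit-interest units + 60% days): Haddad 0.1731; Vance 0.2041; Kowalski 0.1707; Andrade 0.1524; Ferraro 0.1549; Tam 0.1448.
Pro-rata amounts: Haddad 119,527.17; Vance 140,893.27; Kowalski 117,853.97; Andrade 105,206.54; Ferraro 106,961.76; Tam 99,957.29.
At nearest $100: Haddad $119,500; Vance $140,900; Kowalski $117,900; Andrade $105,200; Ferraro $107,000; Tam $100,000. Sum = $690,500.
Difference $690,400 − $690,500 = −$100 applied to largest allocation (Vance): Vance becomes $140,800.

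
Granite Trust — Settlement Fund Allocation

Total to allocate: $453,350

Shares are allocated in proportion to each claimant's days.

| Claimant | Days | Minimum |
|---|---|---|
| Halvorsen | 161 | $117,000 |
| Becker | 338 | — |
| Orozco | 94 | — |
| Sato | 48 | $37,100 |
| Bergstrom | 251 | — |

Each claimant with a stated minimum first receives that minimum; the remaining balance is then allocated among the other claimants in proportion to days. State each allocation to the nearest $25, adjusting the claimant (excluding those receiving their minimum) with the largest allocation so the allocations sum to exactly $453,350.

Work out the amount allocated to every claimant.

Minimums first: Halvorsen $117,000; Sato $37,100. Balance $299,250.
Balance split over remaining days 683: Becker 148,091.51 → $148,100; Orozco 41,185.21 → $41,175; Bergstrom 109,973.28 → $109,975.

Halvorsen: $117,000; Becker: $148,100; Orozco: $41,175; Sato: $37,100; Bergstrom: $109,975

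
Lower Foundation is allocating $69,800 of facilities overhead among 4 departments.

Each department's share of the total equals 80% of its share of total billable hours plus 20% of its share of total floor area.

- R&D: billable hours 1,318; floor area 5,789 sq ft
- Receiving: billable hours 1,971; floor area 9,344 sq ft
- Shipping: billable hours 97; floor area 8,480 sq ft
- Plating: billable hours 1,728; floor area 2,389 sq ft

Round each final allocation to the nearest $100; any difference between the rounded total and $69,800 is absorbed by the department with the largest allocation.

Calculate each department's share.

Totals — billable hours 5,114, floor area 26,002.
Combined weights (80% billable hours + 20% floor area): R&D 0.2507; Receiving 0.3802; Shipping 0.0804; Plating 0.2887.
Unrounded shares: R&D 17,499.31; Receiving 26,538.06; Shipping 5,611.90; Plating 20,150.72.
Rounded to nearest $100: R&D $17,500; Receiving $26,500; Shipping $5,600; Plating $20,200. Sum = $69,800.
No rounding difference to absorb.

R&D: $17,500 | Receiving: $26,500 | Shipping: $5,600 | Plating: $20,200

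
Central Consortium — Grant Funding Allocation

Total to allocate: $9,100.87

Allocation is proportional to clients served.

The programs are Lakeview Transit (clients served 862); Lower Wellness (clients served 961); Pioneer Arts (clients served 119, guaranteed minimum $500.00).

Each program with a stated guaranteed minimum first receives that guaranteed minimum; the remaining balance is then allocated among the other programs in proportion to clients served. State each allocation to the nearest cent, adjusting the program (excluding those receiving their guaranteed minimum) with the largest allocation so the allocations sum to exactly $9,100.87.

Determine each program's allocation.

Minimums first: Pioneer Arts $500.00. Balance $8,600.87.
Balance split over remaining clients served 1,823: Lakeview Transit 4,066.8952 → $4,066.90; Lower Wellness 4,533.9748 → $4,533.97.

Lakeview Transit: $4,066.90 · Lower Wellness: $4,533.97 · Pioneer Arts: $500.00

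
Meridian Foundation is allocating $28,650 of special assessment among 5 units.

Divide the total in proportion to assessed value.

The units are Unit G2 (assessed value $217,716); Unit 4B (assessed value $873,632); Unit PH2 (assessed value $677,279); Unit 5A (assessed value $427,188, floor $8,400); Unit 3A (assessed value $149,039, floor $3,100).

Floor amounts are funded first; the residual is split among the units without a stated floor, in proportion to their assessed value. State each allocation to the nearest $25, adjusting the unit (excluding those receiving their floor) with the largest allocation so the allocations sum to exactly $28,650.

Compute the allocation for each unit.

Unit G2: $2,100; Unit 4B: $8,475; Unit PH2: $6,575; Unit 5A: $8,400; Unit 3A: $3,100

Minimums first: Unit 5A $8,400; Unit 3A $3,100. Residual $17,150.
Residual split over remaining assessed value 1,768,627: Unit G2 2,111.15 → $2,100; Unit 4B 8,471.42 → $8,475; Unit PH2 6,567.43 → $6,575.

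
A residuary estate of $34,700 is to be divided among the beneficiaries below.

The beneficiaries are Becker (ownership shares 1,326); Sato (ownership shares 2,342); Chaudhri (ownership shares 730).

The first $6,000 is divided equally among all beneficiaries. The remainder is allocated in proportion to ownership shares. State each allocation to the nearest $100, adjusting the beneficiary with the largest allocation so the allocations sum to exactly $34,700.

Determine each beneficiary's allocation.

Becker: $10,700; Sato: $17,200; Chaudhri: $6,800

$6,000 shared equally gives $2,000 per beneficiary.
Remainder $28,700 by ownership shares (total 4,398): Becker 8,653.07 → $8,700; Sato 15,283.17 → $15,300; Chaudhri 4,763.76 → $4,800.
Rounding difference −$100 on remainder applied to Sato.
Totals: Becker $2,000 + $8,700 = $10,700; Sato $2,000 + $15,200 = $17,200; Chaudhri $2,000 + $4,800 = $6,800.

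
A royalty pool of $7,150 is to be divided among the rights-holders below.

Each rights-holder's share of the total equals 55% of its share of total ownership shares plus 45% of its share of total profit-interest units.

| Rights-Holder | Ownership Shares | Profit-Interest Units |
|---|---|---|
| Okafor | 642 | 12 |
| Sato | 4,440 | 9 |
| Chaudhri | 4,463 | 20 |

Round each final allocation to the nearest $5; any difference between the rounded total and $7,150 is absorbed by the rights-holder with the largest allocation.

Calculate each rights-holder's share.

Okafor: $1,205; Sato: $2,535; Chaudhri: $3,410

Ownership shares total 9,545; profit-interest units total 41.
Composite weights (55% ownership shares + 45% profit-interest units): Okafor 0.1687; Sato 0.3546; Chaudhri 0.4767.
Pro-rata amounts: Okafor 1,206.21; Sato 2,535.54; Chaudhri 3,408.25.
After rounding ($5): Okafor $1,205; Sato $2,535; Chaudhri $3,410. Sum = $7,150.
Sum already equals the total — no adjustment.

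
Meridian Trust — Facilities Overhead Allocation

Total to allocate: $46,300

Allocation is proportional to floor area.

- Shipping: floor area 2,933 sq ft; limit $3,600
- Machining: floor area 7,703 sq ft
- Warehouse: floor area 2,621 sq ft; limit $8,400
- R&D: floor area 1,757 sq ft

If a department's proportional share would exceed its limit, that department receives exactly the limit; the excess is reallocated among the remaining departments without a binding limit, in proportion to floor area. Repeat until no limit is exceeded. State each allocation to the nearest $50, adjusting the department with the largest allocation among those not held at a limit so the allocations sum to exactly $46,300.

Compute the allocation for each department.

Floor area total: 15,014.
Proportional shares (ignoring caps): Shipping 9,044.75; Machining 23,754.42; Warehouse 8,082.61; R&D 5,418.22.
Held at cap: Shipping ($3,600); remaining pool $42,700 reallocated over remaining floor area 12,081.
Held at cap: Warehouse ($8,400); remaining pool $34,300 reallocated over remaining floor area 9,460.
Remaining shares: Machining 27,929.48 → $27,950; R&D 6,370.52 → $6,350.

Shipping: $3,600 · Machining: $27,950 · Warehouse: $8,400 · R&D: $6,350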